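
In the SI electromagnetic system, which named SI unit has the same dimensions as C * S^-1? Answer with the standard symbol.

Wb

C = s·A.
S = kg⁻¹·m⁻²·s³·A².
So S⁻¹ = kg·m²·s⁻³·A⁻².
Combining: C·S⁻¹ = (s·A) · (kg·m²·s⁻³·A⁻²) = kg·m²·s⁻²·A⁻¹.
kg·m²·s⁻²·A⁻¹ is the base-SI form of the weber.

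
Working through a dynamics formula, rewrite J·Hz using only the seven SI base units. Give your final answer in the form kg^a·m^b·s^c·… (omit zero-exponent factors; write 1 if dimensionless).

J = N·m (work = force × distance),
    = kg·m²·s⁻².
Hz = 1/s = s⁻¹ (frequency is cycles per second).
Combining: J·Hz = (kg·m²·s⁻²) · s⁻¹ = kg·m²·s⁻³.

kg·m²·s⁻³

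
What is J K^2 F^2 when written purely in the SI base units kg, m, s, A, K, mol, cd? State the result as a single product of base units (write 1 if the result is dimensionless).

J = N·m (work = force × distance),
    = kg·m²·s⁻².
F = C/V (capacitance = charge per voltage),
    = A·s/(kg·m²·s⁻³·A⁻¹) (substituting C and V),
    = kg⁻¹·m⁻²·s⁴·A².
So F² = kg⁻²·m⁻⁴·s⁸·A⁴.
Combining: J·K²·F² = (kg·m²·s⁻²) · K² · (kg⁻²·m⁻⁴·s⁸·A⁴) = kg⁻¹·m⁻²·s⁶·A⁴·K².

kg⁻¹·m⁻²·s⁶·A⁴·K²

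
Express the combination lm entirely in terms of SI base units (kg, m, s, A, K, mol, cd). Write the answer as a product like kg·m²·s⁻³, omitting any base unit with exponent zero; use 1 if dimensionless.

cd

lm = cd.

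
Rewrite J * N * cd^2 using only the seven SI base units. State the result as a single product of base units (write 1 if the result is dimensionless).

kg²·m³·s⁻⁴·cd²

J = N·m (work = force × distance),
    = kg·m²·s⁻².
N = kg·m/s² = kg·m·s⁻² (force = mass × acceleration).
Combining: J·N·cd² = (kg·m²·s⁻²) · (kg·m·s⁻²) · cd² = kg²·m³·s⁻⁴·cd².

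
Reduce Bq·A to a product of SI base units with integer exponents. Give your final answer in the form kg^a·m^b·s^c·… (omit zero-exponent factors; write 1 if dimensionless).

s⁻¹·A

Bq = 1/s = s⁻¹ (activity is decays per second).
Combining: Bq·A = s⁻¹ · A = s⁻¹·A.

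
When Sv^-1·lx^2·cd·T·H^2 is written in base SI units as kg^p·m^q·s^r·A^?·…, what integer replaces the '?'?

Sv = J/kg (equivalent dose = energy per mass),
    = m²·s⁻².
So Sv⁻¹ = m⁻²·s².
lx = lm/m² (illuminance = luminous flux per area),
    = m⁻²·cd.
So lx² = m⁻⁴·cd².
T = Wb/m² (flux density = flux per area),
    = kg·s⁻²·A⁻¹.
H = Wb/A (inductance = flux per current),
    = kg·m²·s⁻²·A⁻².
So H² = kg²·m⁴·s⁻⁴·A⁻⁴.
Combining: Sv⁻¹·lx²·cd·T·H² = (m⁻²·s²) · (m⁻⁴·cd²) · cd · (kg·s⁻²·A⁻¹) · (kg²·m⁴·s⁻⁴·A⁻⁴) = kg³·m⁻²·s⁻⁴·A⁻⁵·cd³.
The exponent of A is -5.

-5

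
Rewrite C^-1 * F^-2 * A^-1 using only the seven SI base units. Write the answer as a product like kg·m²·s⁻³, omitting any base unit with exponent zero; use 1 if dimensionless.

C = s·A.
So C⁻¹ = s⁻¹·A⁻¹.
F = kg⁻¹·m⁻²·s⁴·A².
So F⁻² = kg²·m⁴·s⁻⁸·A⁻⁴.
Combining: C⁻¹·F⁻²·A⁻¹ = (s⁻¹·A⁻¹) · (kg²·m⁴·s⁻⁸·A⁻⁴) · A⁻¹ = kg²·m⁴·s⁻⁹·A⁻⁶.

kg²·m⁴·s⁻⁹·A⁻⁶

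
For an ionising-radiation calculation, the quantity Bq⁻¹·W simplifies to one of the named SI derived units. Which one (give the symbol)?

J

Bq = 1/s = s⁻¹ (activity is decays per second).
So Bq⁻¹ = s.
W = J/s (power = energy per time),
    = kg·m²·s⁻³.
Combining: Bq⁻¹·W = s · (kg·m²·s⁻³) = kg·m²·s⁻².
kg·m²·s⁻² is the base-SI form of the joule.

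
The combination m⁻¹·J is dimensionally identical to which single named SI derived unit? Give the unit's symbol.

J = N·m (work = force × distance),
    = kg·m²·s⁻².
Combining: m⁻¹·J = m⁻¹ · (kg·m²·s⁻²) = kg·m·s⁻².
kg·m·s⁻² is the base-SI form of the newton.

N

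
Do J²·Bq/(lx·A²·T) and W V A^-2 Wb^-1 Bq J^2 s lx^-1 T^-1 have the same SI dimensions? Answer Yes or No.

Left side:
  lx = lm/m² (illuminance = luminous flux per area),
      = m⁻²·cd.
  So lx⁻¹ = m²·cd⁻¹.
  J = N·m (work = force × distance),
      = kg·m²·s⁻².
  So J² = kg²·m⁴·s⁻⁴.
  Bq = 1/s = s⁻¹ (activity is decays per second).
  T = Wb/m² (flux density = flux per area),
      = kg·s⁻²·A⁻¹.
  So T⁻¹ = kg⁻¹·s²·A.
  Combining: lx⁻¹·J²·A⁻²·Bq·T⁻¹ = (m²·cd⁻¹) · (kg²·m⁴·s⁻⁴) · A⁻² · s⁻¹ · (kg⁻¹·s²·A) = kg·m⁶·s⁻³·A⁻¹·cd⁻¹.
Right side:
  W = J/s (power = energy per time),
      = kg·m²·s⁻³.
  V = W/A (potential = power per current),
      = kg·m²·s⁻³·A⁻¹.
  Wb = V·s (flux: a volt is a weber per second),
      = kg·m²·s⁻²·A⁻¹.
  So Wb⁻¹ = kg⁻¹·m⁻²·s²·A.
  Bq = 1/s = s⁻¹ (activity is decays per second).
  J = N·m (work = force × distance),
      = kg·m²·s⁻².
  So J² = kg²·m⁴·s⁻⁴.
  lx = lm/m² (illuminance = luminous flux per area),
      = m⁻²·cd.
  So lx⁻¹ = m²·cd⁻¹.
  T = Wb/m² (flux density = flux per area),
      = kg·s⁻²·A⁻¹.
  So T⁻¹ = kg⁻¹·s²·A.
  Combining: W·V·A⁻²·Wb⁻¹·Bq·J²·s·lx⁻¹·T⁻¹ = (kg·m²·s⁻³) · (kg·m²·s⁻³·A⁻¹) · A⁻² · (kg⁻¹·m⁻²·s²·A) · s⁻¹ · (kg²·m⁴·s⁻⁴) · s · (m²·cd⁻¹) · (kg⁻¹·s²·A) = kg²·m⁸·s⁻⁶·A⁻¹·cd⁻¹.
Left is kg·m⁶·s⁻³·A⁻¹·cd⁻¹; right is kg²·m⁸·s⁻⁶·A⁻¹·cd⁻¹ — different.

No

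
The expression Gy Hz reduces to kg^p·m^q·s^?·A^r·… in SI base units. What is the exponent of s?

-3

Gy = m²·s⁻².
Hz = s⁻¹.
Combining: Gy·Hz = (m²·s⁻²) · s⁻¹ = m²·s⁻³.
The exponent of s is -3.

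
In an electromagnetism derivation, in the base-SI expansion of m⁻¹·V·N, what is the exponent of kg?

2

V = kg·m²·s⁻³·A⁻¹.
N = kg·m·s⁻².
Combining: m⁻¹·V·N = m⁻¹ · (kg·m²·s⁻³·A⁻¹) · (kg·m·s⁻²) = kg²·m²·s⁻⁵·A⁻¹.
The exponent of kg is 2.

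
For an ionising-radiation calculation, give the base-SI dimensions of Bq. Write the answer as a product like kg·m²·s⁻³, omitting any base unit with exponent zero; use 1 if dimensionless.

Bq = 1/s = s⁻¹ (activity is decays per second).

s⁻¹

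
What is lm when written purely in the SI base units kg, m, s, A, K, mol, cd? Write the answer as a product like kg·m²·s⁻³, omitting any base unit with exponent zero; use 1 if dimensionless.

lm = cd·sr = cd (luminous flux; sr is dimensionless).

cd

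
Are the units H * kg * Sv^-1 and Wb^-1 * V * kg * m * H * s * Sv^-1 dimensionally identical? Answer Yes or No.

Left side:
  H = kg·m²·s⁻²·A⁻².
  Sv = m²·s⁻².
  So Sv⁻¹ = m⁻²·s².
  Combining: H·kg·Sv⁻¹ = (kg·m²·s⁻²·A⁻²) · kg · (m⁻²·s²) = kg²·A⁻².
Right side:
  Wb = V·s (flux: a volt is a weber per second),
      = kg·m²·s⁻²·A⁻¹.
  So Wb⁻¹ = kg⁻¹·m⁻²·s²·A.
  V = W/A (potential = power per current),
      = kg·m²·s⁻³·A⁻¹.
  H = Wb/A (inductance = flux per current),
      = kg·m²·s⁻²·A⁻².
  Sv = J/kg (equivalent dose = energy per mass),
      = m²·s⁻².
  So Sv⁻¹ = m⁻²·s².
  Combining: Wb⁻¹·V·kg·m·H·s·Sv⁻¹ = (kg⁻¹·m⁻²·s²·A) · (kg·m²·s⁻³·A⁻¹) · kg · m · (kg·m²·s⁻²·A⁻²) · s · (m⁻²·s²) = kg²·m·A⁻².
Left is kg²·A⁻²; right is kg²·m·A⁻² — different.

No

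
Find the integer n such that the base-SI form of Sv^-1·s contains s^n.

3

Sv = J/kg (equivalent dose = energy per mass),
    = m²·s⁻².
So Sv⁻¹ = m⁻²·s².
Combining: Sv⁻¹·s = (m⁻²·s²) · s = m⁻²·s³.
The exponent of s is 3.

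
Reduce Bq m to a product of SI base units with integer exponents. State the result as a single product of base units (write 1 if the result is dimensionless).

m·s⁻¹

Bq = 1/s = s⁻¹ (activity is decays per second).
Combining: Bq·m = s⁻¹ · m = m·s⁻¹.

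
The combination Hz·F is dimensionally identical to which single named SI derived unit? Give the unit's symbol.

Hz = s⁻¹.
F = kg⁻¹·m⁻²·s⁴·A².
Combining: Hz·F = s⁻¹ · (kg⁻¹·m⁻²·s⁴·A²) = kg⁻¹·m⁻²·s³·A².
kg⁻¹·m⁻²·s³·A² is the base-SI form of the siemens.

S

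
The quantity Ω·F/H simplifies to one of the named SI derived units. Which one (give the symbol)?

S

Ω = kg·m²·s⁻³·A⁻².
H = kg·m²·s⁻²·A⁻².
So H⁻¹ = kg⁻¹·m⁻²·s²·A².
F = kg⁻¹·m⁻²·s⁴·A².
Combining: Ω·H⁻¹·F = (kg·m²·s⁻³·A⁻²) · (kg⁻¹·m⁻²·s²·A²) · (kg⁻¹·m⁻²·s⁴·A²) = kg⁻¹·m⁻²·s³·A².
kg⁻¹·m⁻²·s³·A² is the base-SI form of the siemens.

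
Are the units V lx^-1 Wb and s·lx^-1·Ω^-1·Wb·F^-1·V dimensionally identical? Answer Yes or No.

Left side:
  V = W/A (potential = power per current),
      = kg·m²·s⁻³·A⁻¹.
  lx = lm/m² (illuminance = luminous flux per area),
      = m⁻²·cd.
  So lx⁻¹ = m²·cd⁻¹.
  Wb = V·s (flux: a volt is a weber per second),
      = kg·m²·s⁻²·A⁻¹.
  Combining: V·lx⁻¹·Wb = (kg·m²·s⁻³·A⁻¹) · (m²·cd⁻¹) · (kg·m²·s⁻²·A⁻¹) = kg²·m⁶·s⁻⁵·A⁻²·cd⁻¹.
Right side:
  lx = lm/m² (illuminance = luminous flux per area),
      = m⁻²·cd.
  So lx⁻¹ = m²·cd⁻¹.
  Ω = V/A (resistance = voltage per current),
      = kg·m²·s⁻³·A⁻².
  So Ω⁻¹ = kg⁻¹·m⁻²·s³·A².
  Wb = V·s (flux: a volt is a weber per second),
      = kg·m²·s⁻²·A⁻¹.
  F = C/V (capacitance = charge per voltage),
      = A·s/(kg·m²·s⁻³·A⁻¹) (substituting C and V),
      = kg⁻¹·m⁻²·s⁴·A².
  So F⁻¹ = kg·m²·s⁻⁴·A⁻².
  V = W/A (potential = power per current),
      = kg·m²·s⁻³·A⁻¹.
  Combining: s·lx⁻¹·Ω⁻¹·Wb·F⁻¹·V = s · (m²·cd⁻¹) · (kg⁻¹·m⁻²·s³·A²) · (kg·m²·s⁻²·A⁻¹) · (kg·m²·s⁻⁴·A⁻²) · (kg·m²·s⁻³·A⁻¹) = kg²·m⁶·s⁻⁵·A⁻²·cd⁻¹.
Both reduce to kg²·m⁶·s⁻⁵·A⁻²·cd⁻¹.

Yes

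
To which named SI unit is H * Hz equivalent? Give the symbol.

Ω

H = kg·m²·s⁻²·A⁻².
Hz = s⁻¹.
Combining: H·Hz = (kg·m²·s⁻²·A⁻²) · s⁻¹ = kg·m²·s⁻³·A⁻².
kg·m²·s⁻³·A⁻² is the base-SI form of the ohm.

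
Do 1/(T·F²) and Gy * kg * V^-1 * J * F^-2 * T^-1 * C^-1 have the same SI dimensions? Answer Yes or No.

No

Left side:
  T = Wb/m² (flux density = flux per area),
      = kg·s⁻²·A⁻¹.
  So T⁻¹ = kg⁻¹·s²·A.
  F = C/V (capacitance = charge per voltage),
      = A·s/(kg·m²·s⁻³·A⁻¹) (substituting C and V),
      = kg⁻¹·m⁻²·s⁴·A².
  So F⁻² = kg²·m⁴·s⁻⁸·A⁻⁴.
  Combining: T⁻¹·F⁻² = (kg⁻¹·s²·A) · (kg²·m⁴·s⁻⁸·A⁻⁴) = kg·m⁴·s⁻⁶·A⁻³.
Right side:
  Gy = m²·s⁻².
  V = kg·m²·s⁻³·A⁻¹.
  So V⁻¹ = kg⁻¹·m⁻²·s³·A.
  J = kg·m²·s⁻².
  F = kg⁻¹·m⁻²·s⁴·A².
  So F⁻² = kg²·m⁴·s⁻⁸·A⁻⁴.
  T = kg·s⁻²·A⁻¹.
  So T⁻¹ = kg⁻¹·s²·A.
  C = s·A.
  So C⁻¹ = s⁻¹·A⁻¹.
  Combining: Gy·kg·V⁻¹·J·F⁻²·T⁻¹·C⁻¹ = (m²·s⁻²) · kg · (kg⁻¹·m⁻²·s³·A) · (kg·m²·s⁻²) · (kg²·m⁴·s⁻⁸·A⁻⁴) · (kg⁻¹·s²·A) · (s⁻¹·A⁻¹) = kg²·m⁶·s⁻⁸·A⁻³.
Left is kg·m⁴·s⁻⁶·A⁻³; right is kg²·m⁶·s⁻⁸·A⁻³ — different.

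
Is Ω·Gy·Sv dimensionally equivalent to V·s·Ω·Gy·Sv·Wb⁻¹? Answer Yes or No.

Yes

Left side:
  Ω = V/A (resistance = voltage per current),
      = kg·m²·s⁻³·A⁻².
  Gy = J/kg (absorbed dose = energy per mass),
      = m²·s⁻².
  Sv = J/kg (equivalent dose = energy per mass),
      = m²·s⁻².
  Combining: Ω·Gy·Sv = (kg·m²·s⁻³·A⁻²) · (m²·s⁻²) · (m²·s⁻²) = kg·m⁶·s⁻⁷·A⁻².
Right side:
  V = W/A (potential = power per current),
      = kg·m²·s⁻³·A⁻¹.
  Ω = V/A (resistance = voltage per current),
      = kg·m²·s⁻³·A⁻².
  Gy = J/kg (absorbed dose = energy per mass),
      = m²·s⁻².
  Sv = J/kg (equivalent dose = energy per mass),
      = m²·s⁻².
  Wb = V·s (flux: a volt is a weber per second),
      = kg·m²·s⁻²·A⁻¹.
  So Wb⁻¹ = kg⁻¹·m⁻²·s²·A.
  Combining: V·s·Ω·Gy·Sv·Wb⁻¹ = (kg·m²·s⁻³·A⁻¹) · s · (kg·m²·s⁻³·A⁻²) · (m²·s⁻²) · (m²·s⁻²) · (kg⁻¹·m⁻²·s²·A) = kg·m⁶·s⁻⁷·A⁻².
Both reduce to kg·m⁶·s⁻⁷·A⁻².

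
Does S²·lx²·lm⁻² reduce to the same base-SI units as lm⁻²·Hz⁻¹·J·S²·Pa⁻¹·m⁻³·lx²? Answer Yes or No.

No

Left side:
  S = kg⁻¹·m⁻²·s³·A².
  So S² = kg⁻²·m⁻⁴·s⁶·A⁴.
  lx = m⁻²·cd.
  So lx² = m⁻⁴·cd².
  lm = cd.
  So lm⁻² = cd⁻².
  Combining: S²·lx²·lm⁻² = (kg⁻²·m⁻⁴·s⁶·A⁴) · (m⁻⁴·cd²) · cd⁻² = kg⁻²·m⁻⁸·s⁶·A⁴.
Right side:
  lm = cd.
  So lm⁻² = cd⁻².
  Hz = s⁻¹.
  So Hz⁻¹ = s.
  J = kg·m²·s⁻².
  S = kg⁻¹·m⁻²·s³·A².
  So S² = kg⁻²·m⁻⁴·s⁶·A⁴.
  Pa = kg·m⁻¹·s⁻².
  So Pa⁻¹ = kg⁻¹·m·s².
  lx = m⁻²·cd.
  So lx² = m⁻⁴·cd².
  Combining: lm⁻²·Hz⁻¹·J·S²·Pa⁻¹·m⁻³·lx² = cd⁻² · s · (kg·m²·s⁻²) · (kg⁻²·m⁻⁴·s⁶·A⁴) · (kg⁻¹·m·s²) · m⁻³ · (m⁻⁴·cd²) = kg⁻²·m⁻⁸·s⁷·A⁴.
Left is kg⁻²·m⁻⁸·s⁶·A⁴; right is kg⁻²·m⁻⁸·s⁷·A⁴ — different.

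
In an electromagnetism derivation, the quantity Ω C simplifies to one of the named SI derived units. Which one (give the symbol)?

Wb

Ω = V/A (resistance = voltage per current),
    = kg·m²·s⁻³·A⁻².
C = A·s = s·A (charge = current × time).
Combining: Ω·C = (kg·m²·s⁻³·A⁻²) · (s·A) = kg·m²·s⁻²·A⁻¹.
kg·m²·s⁻²·A⁻¹ is the base-SI form of the weber.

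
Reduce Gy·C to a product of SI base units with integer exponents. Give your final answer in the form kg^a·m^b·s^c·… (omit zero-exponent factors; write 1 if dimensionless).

Gy = m²·s⁻².
C = s·A.
Combining: Gy·C = (m²·s⁻²) · (s·A) = m²·s⁻¹·A.

m²·s⁻¹·A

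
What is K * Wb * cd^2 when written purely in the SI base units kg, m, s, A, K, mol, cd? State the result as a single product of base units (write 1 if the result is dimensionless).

kg·m²·s⁻²·A⁻¹·K·cd²

Wb = kg·m²·s⁻²·A⁻¹.
Combining: K·Wb·cd² = K · (kg·m²·s⁻²·A⁻¹) · cd² = kg·m²·s⁻²·A⁻¹·K·cd².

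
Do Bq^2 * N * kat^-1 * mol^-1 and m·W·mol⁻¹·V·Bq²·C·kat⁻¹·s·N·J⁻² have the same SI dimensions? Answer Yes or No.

Left side:
  Bq = s⁻¹.
  So Bq² = s⁻².
  N = kg·m·s⁻².
  kat = s⁻¹·mol.
  So kat⁻¹ = s·mol⁻¹.
  Combining: Bq²·N·kat⁻¹·mol⁻¹ = s⁻² · (kg·m·s⁻²) · (s·mol⁻¹) · mol⁻¹ = kg·m·s⁻³·mol⁻².
Right side:
  W = J/s (power = energy per time),
      = kg·m²·s⁻³.
  V = W/A (potential = power per current),
      = kg·m²·s⁻³·A⁻¹.
  Bq = 1/s = s⁻¹ (activity is decays per second).
  So Bq² = s⁻².
  C = A·s = s·A (charge = current × time).
  kat = mol/s = s⁻¹·mol (catalytic activity).
  So kat⁻¹ = s·mol⁻¹.
  N = kg·m/s² = kg·m·s⁻² (force = mass × acceleration).
  J = N·m (work = force × distance),
      = kg·m²·s⁻².
  So J⁻² = kg⁻²·m⁻⁴·s⁴.
  Combining: m·W·mol⁻¹·V·Bq²·C·kat⁻¹·s·N·J⁻² = m · (kg·m²·s⁻³) · mol⁻¹ · (kg·m²·s⁻³·A⁻¹) · s⁻² · (s·A) · (s·mol⁻¹) · s · (kg·m·s⁻²) · (kg⁻²·m⁻⁴·s⁴) = kg·m²·s⁻³·mol⁻².
Left is kg·m·s⁻³·mol⁻²; right is kg·m²·s⁻³·mol⁻² — different.

No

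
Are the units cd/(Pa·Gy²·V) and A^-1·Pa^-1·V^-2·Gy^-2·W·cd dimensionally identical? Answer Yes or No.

Left side:
  Pa = kg·m⁻¹·s⁻².
  So Pa⁻¹ = kg⁻¹·m·s².
  Gy = m²·s⁻².
  So Gy⁻² = m⁻⁴·s⁴.
  V = kg·m²·s⁻³·A⁻¹.
  So V⁻¹ = kg⁻¹·m⁻²·s³·A.
  Combining: Pa⁻¹·Gy⁻²·V⁻¹·cd = (kg⁻¹·m·s²) · (m⁻⁴·s⁴) · (kg⁻¹·m⁻²·s³·A) · cd = kg⁻²·m⁻⁵·s⁹·A·cd.
Right side:
  Pa = kg·m⁻¹·s⁻².
  So Pa⁻¹ = kg⁻¹·m·s².
  V = kg·m²·s⁻³·A⁻¹.
  So V⁻² = kg⁻²·m⁻⁴·s⁶·A².
  Gy = m²·s⁻².
  So Gy⁻² = m⁻⁴·s⁴.
  W = kg·m²·s⁻³.
  Combining: A⁻¹·Pa⁻¹·V⁻²·Gy⁻²·W·cd = A⁻¹ · (kg⁻¹·m·s²) · (kg⁻²·m⁻⁴·s⁶·A²) · (m⁻⁴·s⁴) · (kg·m²·s⁻³) · cd = kg⁻²·m⁻⁵·s⁹·A·cd.
Both reduce to kg⁻²·m⁻⁵·s⁹·A·cd.

Yes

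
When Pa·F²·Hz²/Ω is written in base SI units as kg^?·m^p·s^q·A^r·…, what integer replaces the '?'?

-2

Pa = kg·m⁻¹·s⁻².
F = kg⁻¹·m⁻²·s⁴·A².
So F² = kg⁻²·m⁻⁴·s⁸·A⁴.
Ω = kg·m²·s⁻³·A⁻².
So Ω⁻¹ = kg⁻¹·m⁻²·s³·A².
Hz = s⁻¹.
So Hz² = s⁻².
Combining: Pa·F²·Ω⁻¹·Hz² = (kg·m⁻¹·s⁻²) · (kg⁻²·m⁻⁴·s⁸·A⁴) · (kg⁻¹·m⁻²·s³·A²) · s⁻² = kg⁻²·m⁻⁷·s⁷·A⁶.
The exponent of kg is -2.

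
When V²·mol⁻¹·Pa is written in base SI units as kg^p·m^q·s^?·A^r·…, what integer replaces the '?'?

-8

V = W/A (potential = power per current),
    = kg·m²·s⁻³·A⁻¹.
So V² = kg²·m⁴·s⁻⁶·A⁻².
Pa = N/m² (pressure = force per area),
    = kg·m⁻¹·s⁻².
Combining: V²·mol⁻¹·Pa = (kg²·m⁴·s⁻⁶·A⁻²) · mol⁻¹ · (kg·m⁻¹·s⁻²) = kg³·m³·s⁻⁸·A⁻²·mol⁻¹.
The exponent of s is -8.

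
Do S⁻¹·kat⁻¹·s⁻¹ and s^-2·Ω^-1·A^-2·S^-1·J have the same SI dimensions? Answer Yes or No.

No

Left side:
  S = 1/Ω (conductance is reciprocal resistance),
      = kg⁻¹·m⁻²·s³·A².
  So S⁻¹ = kg·m²·s⁻³·A⁻².
  kat = mol/s = s⁻¹·mol (catalytic activity).
  So kat⁻¹ = s·mol⁻¹.
  Combining: S⁻¹·kat⁻¹·s⁻¹ = (kg·m²·s⁻³·A⁻²) · (s·mol⁻¹) · s⁻¹ = kg·m²·s⁻³·A⁻²·mol⁻¹.
Right side:
  Ω = V/A (resistance = voltage per current),
      = kg·m²·s⁻³·A⁻².
  So Ω⁻¹ = kg⁻¹·m⁻²·s³·A².
  S = 1/Ω (conductance is reciprocal resistance),
      = kg⁻¹·m⁻²·s³·A².
  So S⁻¹ = kg·m²·s⁻³·A⁻².
  J = N·m (work = force × distance),
      = kg·m²·s⁻².
  Combining: s⁻²·Ω⁻¹·A⁻²·S⁻¹·J = s⁻² · (kg⁻¹·m⁻²·s³·A²) · A⁻² · (kg·m²·s⁻³·A⁻²) · (kg·m²·s⁻²) = kg·m²·s⁻⁴·A⁻².
Left is kg·m²·s⁻³·A⁻²·mol⁻¹; right is kg·m²·s⁻⁴·A⁻² — different.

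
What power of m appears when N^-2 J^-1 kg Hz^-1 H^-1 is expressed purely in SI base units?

-6

N = kg·m/s² = kg·m·s⁻² (force = mass × acceleration).
So N⁻² = kg⁻²·m⁻²·s⁴.
J = N·m (work = force × distance),
    = kg·m²·s⁻².
So J⁻¹ = kg⁻¹·m⁻²·s².
Hz = 1/s = s⁻¹ (frequency is cycles per second).
So Hz⁻¹ = s.
H = Wb/A (inductance = flux per current),
    = kg·m²·s⁻²·A⁻².
So H⁻¹ = kg⁻¹·m⁻²·s²·A².
Combining: N⁻²·J⁻¹·kg·Hz⁻¹·H⁻¹ = (kg⁻²·m⁻²·s⁴) · (kg⁻¹·m⁻²·s²) · kg · s · (kg⁻¹·m⁻²·s²·A²) = kg⁻³·m⁻⁶·s⁹·A².
The exponent of m is -6.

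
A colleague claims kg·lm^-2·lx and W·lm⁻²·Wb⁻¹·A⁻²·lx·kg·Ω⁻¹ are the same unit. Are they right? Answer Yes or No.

No

Left side:
  lm = cd·sr = cd (luminous flux; sr is dimensionless).
  So lm⁻² = cd⁻².
  lx = lm/m² (illuminance = luminous flux per area),
      = m⁻²·cd.
  Combining: kg·lm⁻²·lx = kg · cd⁻² · (m⁻²·cd) = kg·m⁻²·cd⁻¹.
Right side:
  W = J/s (power = energy per time),
      = kg·m²·s⁻³.
  lm = cd·sr = cd (luminous flux; sr is dimensionless).
  So lm⁻² = cd⁻².
  Wb = V·s (flux: a volt is a weber per second),
      = kg·m²·s⁻²·A⁻¹.
  So Wb⁻¹ = kg⁻¹·m⁻²·s²·A.
  lx = lm/m² (illuminance = luminous flux per area),
      = m⁻²·cd.
  Ω = V/A (resistance = voltage per current),
      = kg·m²·s⁻³·A⁻².
  So Ω⁻¹ = kg⁻¹·m⁻²·s³·A².
  Combining: W·lm⁻²·Wb⁻¹·A⁻²·lx·kg·Ω⁻¹ = (kg·m²·s⁻³) · cd⁻² · (kg⁻¹·m⁻²·s²·A) · A⁻² · (m⁻²·cd) · kg · (kg⁻¹·m⁻²·s³·A²) = m⁻⁴·s²·A·cd⁻¹.
Left is kg·m⁻²·cd⁻¹; right is m⁻⁴·s²·A·cd⁻¹ — different.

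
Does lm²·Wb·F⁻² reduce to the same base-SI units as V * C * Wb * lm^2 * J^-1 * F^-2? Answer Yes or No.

Yes

Left side:
  lm = cd·sr = cd (luminous flux; sr is dimensionless).
  So lm² = cd².
  Wb = V·s (flux: a volt is a weber per second),
      = kg·m²·s⁻²·A⁻¹.
  F = C/V (capacitance = charge per voltage),
      = A·s/(kg·m²·s⁻³·A⁻¹) (substituting C and V),
      = kg⁻¹·m⁻²·s⁴·A².
  So F⁻² = kg²·m⁴·s⁻⁸·A⁻⁴.
  Combining: lm²·Wb·F⁻² = cd² · (kg·m²·s⁻²·A⁻¹) · (kg²·m⁴·s⁻⁸·A⁻⁴) = kg³·m⁶·s⁻¹⁰·A⁻⁵·cd².
Right side:
  V = W/A (potential = power per current),
      = kg·m²·s⁻³·A⁻¹.
  C = A·s = s·A (charge = current × time).
  Wb = V·s (flux: a volt is a weber per second),
      = kg·m²·s⁻²·A⁻¹.
  lm = cd·sr = cd (luminous flux; sr is dimensionless).
  So lm² = cd².
  J = N·m (work = force × distance),
      = kg·m²·s⁻².
  So J⁻¹ = kg⁻¹·m⁻²·s².
  F = C/V (capacitance = charge per voltage),
      = A·s/(kg·m²·s⁻³·A⁻¹) (substituting C and V),
      = kg⁻¹·m⁻²·s⁴·A².
  So F⁻² = kg²·m⁴·s⁻⁸·A⁻⁴.
  Combining: V·C·Wb·lm²·J⁻¹·F⁻² = (kg·m²·s⁻³·A⁻¹) · (s·A) · (kg·m²·s⁻²·A⁻¹) · cd² · (kg⁻¹·m⁻²·s²) · (kg²·m⁴·s⁻⁸·A⁻⁴) = kg³·m⁶·s⁻¹⁰·A⁻⁵·cd².
Both reduce to kg³·m⁶·s⁻¹⁰·A⁻⁵·cd².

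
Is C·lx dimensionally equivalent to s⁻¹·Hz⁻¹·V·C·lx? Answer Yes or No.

Left side:
  C = s·A.
  lx = m⁻²·cd.
  Combining: C·lx = (s·A) · (m⁻²·cd) = m⁻²·s·A·cd.
Right side:
  Hz = s⁻¹.
  So Hz⁻¹ = s.
  V = kg·m²·s⁻³·A⁻¹.
  C = s·A.
  lx = m⁻²·cd.
  Combining: s⁻¹·Hz⁻¹·V·C·lx = s⁻¹ · s · (kg·m²·s⁻³·A⁻¹) · (s·A) · (m⁻²·cd) = kg·s⁻²·cd.
Left is m⁻²·s·A·cd; right is kg·s⁻²·cd — different.

No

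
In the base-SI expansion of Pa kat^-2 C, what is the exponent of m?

-1

Pa = N/m² (pressure = force per area),
    = kg·m⁻¹·s⁻².
kat = mol/s = s⁻¹·mol (catalytic activity).
So kat⁻² = s²·mol⁻².
C = A·s = s·A (charge = current × time).
Combining: Pa·kat⁻²·C = (kg·m⁻¹·s⁻²) · (s²·mol⁻²) · (s·A) = kg·m⁻¹·s·A·mol⁻².
The exponent of m is -1.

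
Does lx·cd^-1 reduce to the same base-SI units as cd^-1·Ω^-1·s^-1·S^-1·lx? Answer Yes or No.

No

Left side:
  lx = lm/m² (illuminance = luminous flux per area),
      = m⁻²·cd.
  Combining: lx·cd⁻¹ = (m⁻²·cd) · cd⁻¹ = m⁻².
Right side:
  Ω = V/A (resistance = voltage per current),
      = kg·m²·s⁻³·A⁻².
  So Ω⁻¹ = kg⁻¹·m⁻²·s³·A².
  S = 1/Ω (conductance is reciprocal resistance),
      = kg⁻¹·m⁻²·s³·A².
  So S⁻¹ = kg·m²·s⁻³·A⁻².
  lx = lm/m² (illuminance = luminous flux per area),
      = m⁻²·cd.
  Combining: cd⁻¹·Ω⁻¹·s⁻¹·S⁻¹·lx = cd⁻¹ · (kg⁻¹·m⁻²·s³·A²) · s⁻¹ · (kg·m²·s⁻³·A⁻²) · (m⁻²·cd) = m⁻²·s⁻¹.
Left is m⁻²; right is m⁻²·s⁻¹ — different.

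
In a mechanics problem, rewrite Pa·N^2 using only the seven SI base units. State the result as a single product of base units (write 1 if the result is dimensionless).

kg³·m·s⁻⁶

Pa = N/m² (pressure = force per area),
    = kg·m⁻¹·s⁻².
N = kg·m/s² = kg·m·s⁻² (force = mass × acceleration).
So N² = kg²·m²·s⁻⁴.
Combining: Pa·N² = (kg·m⁻¹·s⁻²) · (kg²·m²·s⁻⁴) = kg³·m·s⁻⁶.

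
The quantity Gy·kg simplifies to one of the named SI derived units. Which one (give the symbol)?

J

Gy = J/kg (absorbed dose = energy per mass),
    = m²·s⁻².
Combining: Gy·kg = (m²·s⁻²) · kg = kg·m²·s⁻².
kg·m²·s⁻² is the base-SI form of the joule.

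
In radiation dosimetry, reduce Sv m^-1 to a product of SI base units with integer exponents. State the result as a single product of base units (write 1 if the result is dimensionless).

Sv = J/kg (equivalent dose = energy per mass),
    = m²·s⁻².
Combining: Sv·m⁻¹ = (m²·s⁻²) · m⁻¹ = m·s⁻².

m·s⁻²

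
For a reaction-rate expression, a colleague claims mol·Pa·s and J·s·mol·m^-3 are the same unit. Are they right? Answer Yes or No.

Left side:
  Pa = kg·m⁻¹·s⁻².
  Combining: mol·Pa·s = mol · (kg·m⁻¹·s⁻²) · s = kg·m⁻¹·s⁻¹·mol.
Right side:
  J = N·m (work = force × distance),
      = kg·m²·s⁻².
  Combining: J·s·mol·m⁻³ = (kg·m²·s⁻²) · s · mol · m⁻³ = kg·m⁻¹·s⁻¹·mol.
Both reduce to kg·m⁻¹·s⁻¹·mol.

Yes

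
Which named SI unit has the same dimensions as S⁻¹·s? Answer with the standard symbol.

H

S = 1/Ω (conductance is reciprocal resistance),
    = kg⁻¹·m⁻²·s³·A².
So S⁻¹ = kg·m²·s⁻³·A⁻².
Combining: S⁻¹·s = (kg·m²·s⁻³·A⁻²) · s = kg·m²·s⁻²·A⁻².
kg·m²·s⁻²·A⁻² is the base-SI form of the henry.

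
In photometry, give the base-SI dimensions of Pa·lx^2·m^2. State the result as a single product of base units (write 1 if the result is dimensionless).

Pa = kg·m⁻¹·s⁻².
lx = m⁻²·cd.
So lx² = m⁻⁴·cd².
Combining: Pa·lx²·m² = (kg·m⁻¹·s⁻²) · (m⁻⁴·cd²) · m² = kg·m⁻³·s⁻²·cd².

kg·m⁻³·s⁻²·cd²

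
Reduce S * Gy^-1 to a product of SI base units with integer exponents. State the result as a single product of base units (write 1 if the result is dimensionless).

S = 1/Ω (conductance is reciprocal resistance),
    = kg⁻¹·m⁻²·s³·A².
Gy = J/kg (absorbed dose = energy per mass),
    = m²·s⁻².
So Gy⁻¹ = m⁻²·s².
Combining: S·Gy⁻¹ = (kg⁻¹·m⁻²·s³·A²) · (m⁻²·s²) = kg⁻¹·m⁻⁴·s⁵·A².

kg⁻¹·m⁻⁴·s⁵·A²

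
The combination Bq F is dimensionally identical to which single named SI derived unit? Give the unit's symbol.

S

Bq = 1/s = s⁻¹ (activity is decays per second).
F = C/V (capacitance = charge per voltage),
    = A·s/(kg·m²·s⁻³·A⁻¹) (substituting C and V),
    = kg⁻¹·m⁻²·s⁴·A².
Combining: Bq·F = s⁻¹ · (kg⁻¹·m⁻²·s⁴·A²) = kg⁻¹·m⁻²·s³·A².
kg⁻¹·m⁻²·s³·A² is the base-SI form of the siemens.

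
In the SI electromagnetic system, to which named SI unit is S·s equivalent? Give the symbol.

F

S = 1/Ω (conductance is reciprocal resistance),
    = kg⁻¹·m⁻²·s³·A².
Combining: S·s = (kg⁻¹·m⁻²·s³·A²) · s = kg⁻¹·m⁻²·s⁴·A².
kg⁻¹·m⁻²·s⁴·A² is the base-SI form of the farad.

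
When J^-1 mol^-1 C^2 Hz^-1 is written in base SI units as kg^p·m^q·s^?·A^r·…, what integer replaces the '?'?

5

J = kg·m²·s⁻².
So J⁻¹ = kg⁻¹·m⁻²·s².
C = s·A.
So C² = s²·A².
Hz = s⁻¹.
So Hz⁻¹ = s.
Combining: J⁻¹·mol⁻¹·C²·Hz⁻¹ = (kg⁻¹·m⁻²·s²) · mol⁻¹ · (s²·A²) · s = kg⁻¹·m⁻²·s⁵·A²·mol⁻¹.
The exponent of s is 5.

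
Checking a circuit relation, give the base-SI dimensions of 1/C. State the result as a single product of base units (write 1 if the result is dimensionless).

s⁻¹·A⁻¹

C = A·s = s·A (charge = current × time).
So C⁻¹ = s⁻¹·A⁻¹.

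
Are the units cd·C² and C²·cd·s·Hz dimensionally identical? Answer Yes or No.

Yes

Left side:
  C = s·A.
  So C² = s²·A².
  Combining: cd·C² = cd · (s²·A²) = s²·A²·cd.
Right side:
  C = s·A.
  So C² = s²·A².
  Hz = s⁻¹.
  Combining: C²·cd·s·Hz = (s²·A²) · cd · s · s⁻¹ = s²·A²·cd.
Both reduce to s²·A²·cd.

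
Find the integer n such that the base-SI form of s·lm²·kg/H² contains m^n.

-4

lm = cd.
So lm² = cd².
H = kg·m²·s⁻²·A⁻².
So H⁻² = kg⁻²·m⁻⁴·s⁴·A⁴.
Combining: s·lm²·H⁻²·kg = s · cd² · (kg⁻²·m⁻⁴·s⁴·A⁴) · kg = kg⁻¹·m⁻⁴·s⁵·A⁴·cd².
The exponent of m is -4.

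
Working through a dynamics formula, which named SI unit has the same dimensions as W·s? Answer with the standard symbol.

W = J/s (power = energy per time),
    = kg·m²·s⁻³.
Combining: W·s = (kg·m²·s⁻³) · s = kg·m²·s⁻².
kg·m²·s⁻² is the base-SI form of the joule.

J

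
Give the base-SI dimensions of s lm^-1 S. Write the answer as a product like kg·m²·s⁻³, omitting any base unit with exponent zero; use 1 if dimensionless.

lm = cd.
So lm⁻¹ = cd⁻¹.
S = kg⁻¹·m⁻²·s³·A².
Combining: s·lm⁻¹·S = s · cd⁻¹ · (kg⁻¹·m⁻²·s³·A²) = kg⁻¹·m⁻²·s⁴·A²·cd⁻¹.

kg⁻¹·m⁻²·s⁴·A²·cd⁻¹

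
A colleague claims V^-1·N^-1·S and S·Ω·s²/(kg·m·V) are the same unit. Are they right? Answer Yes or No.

Left side:
  V = W/A (potential = power per current),
      = kg·m²·s⁻³·A⁻¹.
  So V⁻¹ = kg⁻¹·m⁻²·s³·A.
  N = kg·m/s² = kg·m·s⁻² (force = mass × acceleration).
  So N⁻¹ = kg⁻¹·m⁻¹·s².
  S = 1/Ω (conductance is reciprocal resistance),
      = kg⁻¹·m⁻²·s³·A².
  Combining: V⁻¹·N⁻¹·S = (kg⁻¹·m⁻²·s³·A) · (kg⁻¹·m⁻¹·s²) · (kg⁻¹·m⁻²·s³·A²) = kg⁻³·m⁻⁵·s⁸·A³.
Right side:
  S = 1/Ω (conductance is reciprocal resistance),
      = kg⁻¹·m⁻²·s³·A².
  Ω = V/A (resistance = voltage per current),
      = kg·m²·s⁻³·A⁻².
  V = W/A (potential = power per current),
      = kg·m²·s⁻³·A⁻¹.
  So V⁻¹ = kg⁻¹·m⁻²·s³·A.
  Combining: kg⁻¹·S·m⁻¹·Ω·s²·V⁻¹ = kg⁻¹ · (kg⁻¹·m⁻²·s³·A²) · m⁻¹ · (kg·m²·s⁻³·A⁻²) · s² · (kg⁻¹·m⁻²·s³·A) = kg⁻²·m⁻³·s⁵·A.
Left is kg⁻³·m⁻⁵·s⁸·A³; right is kg⁻²·m⁻³·s⁵·A — different.

No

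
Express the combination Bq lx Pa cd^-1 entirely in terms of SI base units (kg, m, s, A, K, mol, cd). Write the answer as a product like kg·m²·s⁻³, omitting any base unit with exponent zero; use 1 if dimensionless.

kg·m⁻³·s⁻³

Bq = s⁻¹.
lx = m⁻²·cd.
Pa = kg·m⁻¹·s⁻².
Combining: Bq·lx·Pa·cd⁻¹ = s⁻¹ · (m⁻²·cd) · (kg·m⁻¹·s⁻²) · cd⁻¹ = kg·m⁻³·s⁻³.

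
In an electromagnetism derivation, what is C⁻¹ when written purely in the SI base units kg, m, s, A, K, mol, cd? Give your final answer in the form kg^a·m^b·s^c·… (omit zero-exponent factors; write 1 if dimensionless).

C = A·s = s·A (charge = current × time).
So C⁻¹ = s⁻¹·A⁻¹.

s⁻¹·A⁻¹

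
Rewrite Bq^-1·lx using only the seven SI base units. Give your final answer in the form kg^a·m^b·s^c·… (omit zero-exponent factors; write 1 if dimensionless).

m⁻²·s·cd

Bq = 1/s = s⁻¹ (activity is decays per second).
So Bq⁻¹ = s.
lx = lm/m² (illuminance = luminous flux per area),
    = m⁻²·cd.
Combining: Bq⁻¹·lx = s · (m⁻²·cd) = m⁻²·s·cd.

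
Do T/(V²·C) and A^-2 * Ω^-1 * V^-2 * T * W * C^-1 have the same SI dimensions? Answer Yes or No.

Left side:
  T = kg·s⁻²·A⁻¹.
  V = kg·m²·s⁻³·A⁻¹.
  So V⁻² = kg⁻²·m⁻⁴·s⁶·A².
  C = s·A.
  So C⁻¹ = s⁻¹·A⁻¹.
  Combining: T·V⁻²·C⁻¹ = (kg·s⁻²·A⁻¹) · (kg⁻²·m⁻⁴·s⁶·A²) · (s⁻¹·A⁻¹) = kg⁻¹·m⁻⁴·s³.
Right side:
  Ω = kg·m²·s⁻³·A⁻².
  So Ω⁻¹ = kg⁻¹·m⁻²·s³·A².
  V = kg·m²·s⁻³·A⁻¹.
  So V⁻² = kg⁻²·m⁻⁴·s⁶·A².
  T = kg·s⁻²·A⁻¹.
  W = kg·m²·s⁻³.
  C = s·A.
  So C⁻¹ = s⁻¹·A⁻¹.
  Combining: A⁻²·Ω⁻¹·V⁻²·T·W·C⁻¹ = A⁻² · (kg⁻¹·m⁻²·s³·A²) · (kg⁻²·m⁻⁴·s⁶·A²) · (kg·s⁻²·A⁻¹) · (kg·m²·s⁻³) · (s⁻¹·A⁻¹) = kg⁻¹·m⁻⁴·s³.
Both reduce to kg⁻¹·m⁻⁴·s³.

Yes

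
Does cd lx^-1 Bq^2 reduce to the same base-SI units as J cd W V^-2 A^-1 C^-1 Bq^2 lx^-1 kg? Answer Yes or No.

Left side:
  lx = lm/m² (illuminance = luminous flux per area),
      = m⁻²·cd.
  So lx⁻¹ = m²·cd⁻¹.
  Bq = 1/s = s⁻¹ (activity is decays per second).
  So Bq² = s⁻².
  Combining: cd·lx⁻¹·Bq² = cd · (m²·cd⁻¹) · s⁻² = m²·s⁻².
Right side:
  J = kg·m²·s⁻².
  W = kg·m²·s⁻³.
  V = kg·m²·s⁻³·A⁻¹.
  So V⁻² = kg⁻²·m⁻⁴·s⁶·A².
  C = s·A.
  So C⁻¹ = s⁻¹·A⁻¹.
  Bq = s⁻¹.
  So Bq² = s⁻².
  lx = m⁻²·cd.
  So lx⁻¹ = m²·cd⁻¹.
  Combining: J·cd·W·V⁻²·A⁻¹·C⁻¹·Bq²·lx⁻¹·kg = (kg·m²·s⁻²) · cd · (kg·m²·s⁻³) · (kg⁻²·m⁻⁴·s⁶·A²) · A⁻¹ · (s⁻¹·A⁻¹) · s⁻² · (m²·cd⁻¹) · kg = kg·m²·s⁻².
Left is m²·s⁻²; right is kg·m²·s⁻² — different.

No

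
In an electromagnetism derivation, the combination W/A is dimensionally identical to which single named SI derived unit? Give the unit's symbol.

W = J/s (power = energy per time),
    = kg·m²·s⁻³.
Combining: A⁻¹·W = A⁻¹ · (kg·m²·s⁻³) = kg·m²·s⁻³·A⁻¹.
kg·m²·s⁻³·A⁻¹ is the base-SI form of the volt.

V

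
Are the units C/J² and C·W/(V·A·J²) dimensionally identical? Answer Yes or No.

Yes

Left side:
  J = N·m (work = force × distance),
      = kg·m²·s⁻².
  So J⁻² = kg⁻²·m⁻⁴·s⁴.
  C = A·s = s·A (charge = current × time).
  Combining: J⁻²·C = (kg⁻²·m⁻⁴·s⁴) · (s·A) = kg⁻²·m⁻⁴·s⁵·A.
Right side:
  C = s·A.
  V = kg·m²·s⁻³·A⁻¹.
  So V⁻¹ = kg⁻¹·m⁻²·s³·A.
  W = kg·m²·s⁻³.
  J = kg·m²·s⁻².
  So J⁻² = kg⁻²·m⁻⁴·s⁴.
  Combining: C·V⁻¹·W·A⁻¹·J⁻² = (s·A) · (kg⁻¹·m⁻²·s³·A) · (kg·m²·s⁻³) · A⁻¹ · (kg⁻²·m⁻⁴·s⁴) = kg⁻²·m⁻⁴·s⁵·A.
Both reduce to kg⁻²·m⁻⁴·s⁵·A.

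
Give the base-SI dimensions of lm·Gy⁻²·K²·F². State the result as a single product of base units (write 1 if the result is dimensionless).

lm = cd.
Gy = m²·s⁻².
So Gy⁻² = m⁻⁴·s⁴.
F = kg⁻¹·m⁻²·s⁴·A².
So F² = kg⁻²·m⁻⁴·s⁸·A⁴.
Combining: lm·Gy⁻²·K²·F² = cd · (m⁻⁴·s⁴) · K² · (kg⁻²·m⁻⁴·s⁸·A⁴) = kg⁻²·m⁻⁸·s¹²·A⁴·K²·cd.

kg⁻²·m⁻⁸·s¹²·A⁴·K²·cd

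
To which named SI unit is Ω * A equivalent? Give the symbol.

Ω = V/A (resistance = voltage per current),
    = kg·m²·s⁻³·A⁻².
Combining: Ω·A = (kg·m²·s⁻³·A⁻²) · A = kg·m²·s⁻³·A⁻¹.
kg·m²·s⁻³·A⁻¹ is the base-SI form of the volt.

V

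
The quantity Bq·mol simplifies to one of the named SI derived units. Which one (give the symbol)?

kat

Bq = s⁻¹.
Combining: Bq·mol = s⁻¹ · mol = s⁻¹·mol.
s⁻¹·mol is the base-SI form of the katal.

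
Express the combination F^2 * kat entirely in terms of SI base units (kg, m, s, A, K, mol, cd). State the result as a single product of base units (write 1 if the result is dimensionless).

kg⁻²·m⁻⁴·s⁷·A⁴·mol

F = kg⁻¹·m⁻²·s⁴·A².
So F² = kg⁻²·m⁻⁴·s⁸·A⁴.
kat = s⁻¹·mol.
Combining: F²·kat = (kg⁻²·m⁻⁴·s⁸·A⁴) · (s⁻¹·mol) = kg⁻²·m⁻⁴·s⁷·A⁴·mol.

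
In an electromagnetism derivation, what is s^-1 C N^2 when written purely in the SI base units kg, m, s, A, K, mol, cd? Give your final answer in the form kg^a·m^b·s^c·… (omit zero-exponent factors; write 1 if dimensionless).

kg²·m²·s⁻⁴·A

C = s·A.
N = kg·m·s⁻².
So N² = kg²·m²·s⁻⁴.
Combining: s⁻¹·C·N² = s⁻¹ · (s·A) · (kg²·m²·s⁻⁴) = kg²·m²·s⁻⁴·A.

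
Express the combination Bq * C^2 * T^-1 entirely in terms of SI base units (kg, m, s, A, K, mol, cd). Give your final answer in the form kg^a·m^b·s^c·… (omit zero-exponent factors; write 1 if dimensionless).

kg⁻¹·s³·A³

Bq = 1/s = s⁻¹ (activity is decays per second).
C = A·s = s·A (charge = current × time).
So C² = s²·A².
T = Wb/m² (flux density = flux per area),
    = kg·s⁻²·A⁻¹.
So T⁻¹ = kg⁻¹·s²·A.
Combining: Bq·C²·T⁻¹ = s⁻¹ · (s²·A²) · (kg⁻¹·s²·A) = kg⁻¹·s³·A³.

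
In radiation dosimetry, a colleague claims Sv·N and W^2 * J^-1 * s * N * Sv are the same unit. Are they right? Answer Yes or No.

Left side:
  Sv = m²·s⁻².
  N = kg·m·s⁻².
  Combining: Sv·N = (m²·s⁻²) · (kg·m·s⁻²) = kg·m³·s⁻⁴.
Right side:
  W = kg·m²·s⁻³.
  So W² = kg²·m⁴·s⁻⁶.
  J = kg·m²·s⁻².
  So J⁻¹ = kg⁻¹·m⁻²·s².
  N = kg·m·s⁻².
  Sv = m²·s⁻².
  Combining: W²·J⁻¹·s·N·Sv = (kg²·m⁴·s⁻⁶) · (kg⁻¹·m⁻²·s²) · s · (kg·m·s⁻²) · (m²·s⁻²) = kg²·m⁵·s⁻⁷.
Left is kg·m³·s⁻⁴; right is kg²·m⁵·s⁻⁷ — different.

No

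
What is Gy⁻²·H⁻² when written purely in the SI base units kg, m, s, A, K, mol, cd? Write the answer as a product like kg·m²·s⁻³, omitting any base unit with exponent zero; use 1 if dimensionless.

kg⁻²·m⁻⁸·s⁸·A⁴

Gy = m²·s⁻².
So Gy⁻² = m⁻⁴·s⁴.
H = kg·m²·s⁻²·A⁻².
So H⁻² = kg⁻²·m⁻⁴·s⁴·A⁴.
Combining: Gy⁻²·H⁻² = (m⁻⁴·s⁴) · (kg⁻²·m⁻⁴·s⁴·A⁴) = kg⁻²·m⁻⁸·s⁸·A⁴.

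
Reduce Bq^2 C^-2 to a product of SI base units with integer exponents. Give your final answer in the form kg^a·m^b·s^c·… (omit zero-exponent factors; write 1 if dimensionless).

Bq = s⁻¹.
So Bq² = s⁻².
C = s·A.
So C⁻² = s⁻²·A⁻².
Combining: Bq²·C⁻² = s⁻² · (s⁻²·A⁻²) = s⁻⁴·A⁻².

s⁻⁴·A⁻²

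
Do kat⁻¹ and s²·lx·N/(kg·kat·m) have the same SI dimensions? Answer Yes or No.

Left side:
  kat = mol/s = s⁻¹·mol (catalytic activity).
  So kat⁻¹ = s·mol⁻¹.
Right side:
  lx = m⁻²·cd.
  kat = s⁻¹·mol.
  So kat⁻¹ = s·mol⁻¹.
  N = kg·m·s⁻².
  Combining: kg⁻¹·s²·lx·kat⁻¹·m⁻¹·N = kg⁻¹ · s² · (m⁻²·cd) · (s·mol⁻¹) · m⁻¹ · (kg·m·s⁻²) = m⁻²·s·mol⁻¹·cd.
Left is s·mol⁻¹; right is m⁻²·s·mol⁻¹·cd — different.

No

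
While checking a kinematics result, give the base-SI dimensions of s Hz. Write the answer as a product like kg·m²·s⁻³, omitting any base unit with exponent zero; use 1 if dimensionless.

1

Hz = s⁻¹.
Combining: s·Hz = s · s⁻¹ = 1.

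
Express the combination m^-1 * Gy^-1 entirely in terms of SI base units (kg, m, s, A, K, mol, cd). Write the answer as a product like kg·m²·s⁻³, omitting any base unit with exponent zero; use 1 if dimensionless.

m⁻³·s²

Gy = J/kg (absorbed dose = energy per mass),
    = m²·s⁻².
So Gy⁻¹ = m⁻²·s².
Combining: m⁻¹·Gy⁻¹ = m⁻¹ · (m⁻²·s²) = m⁻³·s².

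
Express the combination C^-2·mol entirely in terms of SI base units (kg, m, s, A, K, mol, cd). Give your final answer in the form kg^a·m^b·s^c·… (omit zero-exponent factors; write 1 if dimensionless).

s⁻²·A⁻²·mol

C = s·A.
So C⁻² = s⁻²·A⁻².
Combining: C⁻²·mol = (s⁻²·A⁻²) · mol = s⁻²·A⁻²·mol.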